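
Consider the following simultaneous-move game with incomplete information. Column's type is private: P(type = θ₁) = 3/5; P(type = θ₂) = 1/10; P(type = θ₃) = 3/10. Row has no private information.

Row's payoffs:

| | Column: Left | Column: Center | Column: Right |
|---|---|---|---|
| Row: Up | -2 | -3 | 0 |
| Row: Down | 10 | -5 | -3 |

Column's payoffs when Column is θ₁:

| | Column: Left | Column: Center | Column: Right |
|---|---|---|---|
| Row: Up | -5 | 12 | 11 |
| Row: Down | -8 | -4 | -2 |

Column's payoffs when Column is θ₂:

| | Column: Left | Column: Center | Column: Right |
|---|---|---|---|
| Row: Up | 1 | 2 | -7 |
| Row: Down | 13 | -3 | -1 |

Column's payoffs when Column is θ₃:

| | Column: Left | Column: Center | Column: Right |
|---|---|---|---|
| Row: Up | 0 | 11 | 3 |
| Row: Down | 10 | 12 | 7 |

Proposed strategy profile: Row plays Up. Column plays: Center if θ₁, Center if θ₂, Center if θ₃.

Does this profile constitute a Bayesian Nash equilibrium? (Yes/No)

Row plays Up: E[Up] = 3/5·(-3) + 1/10·(-3) + 3/10·(-3) = -3; E[Down] = -5. Best-responding. ✓
Column (type θ₁), facing Up: Left gives -5, Center gives 12, Right gives 11. Proposed Center is best. ✓
Column (type θ₂), facing Up: Left gives 1, Center gives 2, Right gives -7. Proposed Center is best. ✓
Column (type θ₃), facing Up: Left gives 0, Center gives 11, Right gives 3. Proposed Center is best. ✓

Yes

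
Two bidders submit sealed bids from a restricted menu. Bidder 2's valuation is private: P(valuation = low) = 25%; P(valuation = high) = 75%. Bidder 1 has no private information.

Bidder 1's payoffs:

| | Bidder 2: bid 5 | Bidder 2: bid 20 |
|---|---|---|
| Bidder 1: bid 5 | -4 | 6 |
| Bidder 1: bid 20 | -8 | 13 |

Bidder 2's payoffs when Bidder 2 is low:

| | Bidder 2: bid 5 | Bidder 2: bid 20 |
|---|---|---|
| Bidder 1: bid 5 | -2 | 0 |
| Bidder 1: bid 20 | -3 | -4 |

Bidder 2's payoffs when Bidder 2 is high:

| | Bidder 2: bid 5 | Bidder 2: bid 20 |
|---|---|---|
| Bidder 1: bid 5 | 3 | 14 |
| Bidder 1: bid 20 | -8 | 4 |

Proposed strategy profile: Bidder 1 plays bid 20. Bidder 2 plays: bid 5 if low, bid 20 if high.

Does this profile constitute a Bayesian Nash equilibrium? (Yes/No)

Yes

A profile is a BNE iff every type of every player is best-responding given beliefs about the other side.
Bidder 1 plays bid 20: E[bid 20] = 0.25·(-8) + 0.75·(13) = 7.75; E[bid 5] = 3.5. Best-responding. ✓
Bidder 2 (valuation low), facing bid 20: bid 5 gives -3, bid 20 gives -4. Proposed bid 5 is best. ✓
Bidder 2 (valuation high), facing bid 20: bid 5 gives -8, bid 20 gives 4. Proposed bid 20 is best. ✓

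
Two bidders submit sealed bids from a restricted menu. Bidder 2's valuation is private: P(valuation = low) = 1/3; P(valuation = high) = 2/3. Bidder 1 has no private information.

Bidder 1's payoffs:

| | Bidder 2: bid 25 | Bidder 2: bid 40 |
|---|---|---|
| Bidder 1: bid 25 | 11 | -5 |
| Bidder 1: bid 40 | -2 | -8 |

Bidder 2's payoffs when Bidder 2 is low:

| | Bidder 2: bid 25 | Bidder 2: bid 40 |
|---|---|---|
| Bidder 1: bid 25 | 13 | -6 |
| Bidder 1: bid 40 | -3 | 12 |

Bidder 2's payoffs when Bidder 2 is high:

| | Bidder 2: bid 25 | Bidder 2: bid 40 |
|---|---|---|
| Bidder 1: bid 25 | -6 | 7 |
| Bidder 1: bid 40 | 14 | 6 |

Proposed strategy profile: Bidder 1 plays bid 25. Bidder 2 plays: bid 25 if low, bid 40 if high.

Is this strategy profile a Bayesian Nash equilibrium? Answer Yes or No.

Yes

Bidder 1 plays bid 25: E[bid 25] = 1/3·(11) + 2/3·(-5) = 1/3; E[bid 40] = -6. Best-responding. ✓
Bidder 2 (valuation low), facing bid 25: bid 25 gives 13, bid 40 gives -6. Proposed bid 25 is best. ✓
Bidder 2 (valuation high), facing bid 25: bid 25 gives -6, bid 40 gives 7. Proposed bid 40 is best. ✓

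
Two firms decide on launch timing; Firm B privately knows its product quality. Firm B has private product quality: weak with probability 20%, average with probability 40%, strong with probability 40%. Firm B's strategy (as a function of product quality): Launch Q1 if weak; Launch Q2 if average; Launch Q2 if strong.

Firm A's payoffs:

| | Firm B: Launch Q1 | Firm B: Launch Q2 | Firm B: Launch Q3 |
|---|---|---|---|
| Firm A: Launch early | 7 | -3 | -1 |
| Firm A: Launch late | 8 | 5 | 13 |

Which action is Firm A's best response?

Launch late

Compute Firm A's expected payoff for each action, taking the expectation over Firm B's type.
E[Launch early] = 0.2·(7) + 0.4·(-3) + 0.4·(-3) = -1
E[Launch late] = 0.2·(8) + 0.4·(5) + 0.4·(5) = 5.6
Best response: Launch late (5.6 is the largest).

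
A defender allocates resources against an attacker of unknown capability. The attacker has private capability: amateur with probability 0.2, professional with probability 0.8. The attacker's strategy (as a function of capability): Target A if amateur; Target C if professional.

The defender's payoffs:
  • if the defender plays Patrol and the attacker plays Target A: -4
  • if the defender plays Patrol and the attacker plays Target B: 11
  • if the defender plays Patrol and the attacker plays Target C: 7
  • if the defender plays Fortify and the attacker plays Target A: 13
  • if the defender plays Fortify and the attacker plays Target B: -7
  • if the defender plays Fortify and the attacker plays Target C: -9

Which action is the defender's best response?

Patrol

E[Patrol] = 0.2·(-4) + 0.8·(7) = 4.8
E[Fortify] = 0.2·(13) + 0.8·(-9) = -4.6
Best response: Patrol (4.8 is the largest).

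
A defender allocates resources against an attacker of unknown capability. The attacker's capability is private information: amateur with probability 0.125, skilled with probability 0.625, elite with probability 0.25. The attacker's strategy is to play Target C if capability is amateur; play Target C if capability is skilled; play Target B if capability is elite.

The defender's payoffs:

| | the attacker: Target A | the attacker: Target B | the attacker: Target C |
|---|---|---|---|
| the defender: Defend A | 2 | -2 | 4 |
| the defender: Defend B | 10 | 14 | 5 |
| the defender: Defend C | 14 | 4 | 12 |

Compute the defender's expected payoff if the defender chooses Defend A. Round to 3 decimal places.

2.500

E[Defend A] = 0.125·4 + 0.625·4 + 0.25·(-2) = 0.5 + 2.5 + (-0.5) = 2.5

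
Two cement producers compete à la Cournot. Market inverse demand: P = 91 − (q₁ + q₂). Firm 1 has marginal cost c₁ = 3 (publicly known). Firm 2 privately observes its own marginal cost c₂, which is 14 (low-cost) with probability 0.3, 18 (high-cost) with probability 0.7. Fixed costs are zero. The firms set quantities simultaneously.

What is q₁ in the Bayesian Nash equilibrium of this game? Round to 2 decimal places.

33.93

Type-c best response for Firm 2: q₂(c) = (91 − c)/2 − q₁/2.
Firm 1 maximizes expected profit; its first-order condition is 91 − 2q₁ − E[q₂] − 3 = 0.
Substituting E[q₂] and solving: E[c₂] = 16.8, so q₁ = (91 − 2·3 + 16.8)/3 = 33.9333.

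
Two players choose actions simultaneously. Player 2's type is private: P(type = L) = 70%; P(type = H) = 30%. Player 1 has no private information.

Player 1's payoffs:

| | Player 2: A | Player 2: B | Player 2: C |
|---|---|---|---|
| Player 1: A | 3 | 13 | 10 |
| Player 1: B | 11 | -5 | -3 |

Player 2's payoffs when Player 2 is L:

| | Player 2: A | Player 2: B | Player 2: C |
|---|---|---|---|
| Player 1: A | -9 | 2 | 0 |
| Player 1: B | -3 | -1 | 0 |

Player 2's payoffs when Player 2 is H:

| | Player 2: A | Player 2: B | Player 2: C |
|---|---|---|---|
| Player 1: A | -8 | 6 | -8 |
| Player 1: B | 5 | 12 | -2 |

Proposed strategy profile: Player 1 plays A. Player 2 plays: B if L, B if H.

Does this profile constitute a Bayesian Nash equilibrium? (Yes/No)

Player 1 plays A: E[A] = 0.7·(13) + 0.3·(13) = 13; E[B] = -5. Best-responding. ✓
Player 2 (type L), facing A: A gives -9, B gives 2, C gives 0. Proposed B is best. ✓
Player 2 (type H), facing A: A gives -8, B gives 6, C gives -8. Proposed B is best. ✓

Yes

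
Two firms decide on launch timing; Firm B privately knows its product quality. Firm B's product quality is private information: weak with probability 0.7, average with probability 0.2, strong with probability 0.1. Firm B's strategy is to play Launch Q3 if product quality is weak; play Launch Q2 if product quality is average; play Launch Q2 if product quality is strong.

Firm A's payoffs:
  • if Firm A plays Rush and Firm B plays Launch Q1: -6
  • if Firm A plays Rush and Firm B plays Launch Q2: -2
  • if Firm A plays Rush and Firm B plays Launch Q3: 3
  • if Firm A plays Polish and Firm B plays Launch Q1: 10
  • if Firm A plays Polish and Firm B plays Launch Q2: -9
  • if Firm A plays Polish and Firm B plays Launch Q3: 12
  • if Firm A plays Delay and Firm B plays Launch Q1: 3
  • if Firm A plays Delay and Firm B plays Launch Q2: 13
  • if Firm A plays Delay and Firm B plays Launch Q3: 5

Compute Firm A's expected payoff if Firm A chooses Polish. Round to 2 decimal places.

5.70

E[Polish] = 0.7·12 + 0.2·(-9) + 0.1·(-9) = 8.4 + (-1.8) + (-0.9) = 5.7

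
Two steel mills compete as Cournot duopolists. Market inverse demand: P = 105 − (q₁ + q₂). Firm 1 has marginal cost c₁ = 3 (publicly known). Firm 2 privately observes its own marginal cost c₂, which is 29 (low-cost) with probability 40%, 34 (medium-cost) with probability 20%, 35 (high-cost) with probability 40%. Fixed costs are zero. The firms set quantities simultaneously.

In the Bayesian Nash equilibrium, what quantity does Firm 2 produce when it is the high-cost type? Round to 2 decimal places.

Type-c best response for Firm 2: q₂(c) = (105 − c)/2 − q₁/2.
Firm 1 maximizes expected profit; its first-order condition is 105 − 2q₁ − E[q₂] − 3 = 0.
Substituting E[q₂] and solving: E[c₂] = 32.4, so q₁ = (105 − 2·3 + 32.4)/3 = 43.8.
q₂(high-cost) = (105 − 35 − 43.8)/2 = 13.1.

13.10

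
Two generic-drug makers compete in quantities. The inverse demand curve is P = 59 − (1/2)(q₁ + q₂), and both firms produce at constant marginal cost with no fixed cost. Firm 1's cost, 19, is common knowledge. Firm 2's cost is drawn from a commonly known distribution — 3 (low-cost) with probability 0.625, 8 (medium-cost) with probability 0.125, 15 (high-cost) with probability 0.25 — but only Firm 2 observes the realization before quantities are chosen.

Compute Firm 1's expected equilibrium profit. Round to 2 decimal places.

169.59

Each type of Firm 2 best-responds to q₁; Firm 1 best-responds to the expected q₂ over Firm 2's types.
Firm 2 with cost c maximizes (59 − (1/2)(q₁+q₂) − c)·q₂, giving q₂(c) = (59 − c − (1/2)q₁).
E[c₂] = 0.625·3 + 0.125·8 + 0.25·15 = 6.625
Firm 1's FOC against E[q₂] yields q₁ = (59 − 2·19 + E[c₂])/(3/2) = (59 − 38 + 6.625)/(3/2) = 18.4167.
E[P] = 59 − (1/2)·(q₁ + E[q₂]) = 28.2083; Firm 1's expected profit = (E[P] − 19)·q₁ = (28.2083 − 19)·18.4167 = 169.587.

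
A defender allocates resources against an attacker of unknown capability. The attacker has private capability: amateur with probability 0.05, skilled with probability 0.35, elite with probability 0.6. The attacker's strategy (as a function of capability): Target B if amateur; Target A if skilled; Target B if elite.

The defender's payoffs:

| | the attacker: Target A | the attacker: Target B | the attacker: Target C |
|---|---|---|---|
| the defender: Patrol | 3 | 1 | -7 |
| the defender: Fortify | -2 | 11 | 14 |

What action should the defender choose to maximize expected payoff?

Fortify

E[Patrol] = 0.05·(1) + 0.35·(3) + 0.6·(1) = 1.7
E[Fortify] = 0.05·(11) + 0.35·(-2) + 0.6·(11) = 6.45
Best response: Fortify (6.45 is the largest).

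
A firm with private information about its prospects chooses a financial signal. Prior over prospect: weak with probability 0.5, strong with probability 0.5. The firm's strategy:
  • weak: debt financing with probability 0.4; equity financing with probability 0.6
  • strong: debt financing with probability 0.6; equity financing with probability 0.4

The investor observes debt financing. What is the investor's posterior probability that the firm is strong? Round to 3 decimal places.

0.600

P(debt financing) = 0.5·0.4 + 0.5·0.6 = 0.5
P(strong | debt financing) = (0.5·0.6) / 0.5 = 0.3 / 0.5 = 0.6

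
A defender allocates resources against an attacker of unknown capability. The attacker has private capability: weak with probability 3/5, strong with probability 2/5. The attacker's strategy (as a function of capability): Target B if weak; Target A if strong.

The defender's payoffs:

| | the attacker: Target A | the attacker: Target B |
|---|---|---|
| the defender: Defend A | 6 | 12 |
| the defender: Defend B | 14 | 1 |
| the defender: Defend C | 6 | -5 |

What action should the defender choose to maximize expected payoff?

E[Defend A] = 3/5·(12) + 2/5·(6) = 48/5
E[Defend B] = 3/5·(1) + 2/5·(14) = 31/5
E[Defend C] = 3/5·(-5) + 2/5·(6) = -3/5
Best response: Defend A (48/5 is the largest).

Defend A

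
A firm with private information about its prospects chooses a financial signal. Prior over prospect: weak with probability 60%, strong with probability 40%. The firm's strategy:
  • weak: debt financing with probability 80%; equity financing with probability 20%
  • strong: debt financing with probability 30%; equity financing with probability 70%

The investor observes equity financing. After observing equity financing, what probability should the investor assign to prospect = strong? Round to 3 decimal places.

P(equity financing) = 0.6·0.2 + 0.4·0.7 = 0.4
P(strong | equity financing) = (0.4·0.7) / 0.4 = 0.28 / 0.4 = 0.7

0.700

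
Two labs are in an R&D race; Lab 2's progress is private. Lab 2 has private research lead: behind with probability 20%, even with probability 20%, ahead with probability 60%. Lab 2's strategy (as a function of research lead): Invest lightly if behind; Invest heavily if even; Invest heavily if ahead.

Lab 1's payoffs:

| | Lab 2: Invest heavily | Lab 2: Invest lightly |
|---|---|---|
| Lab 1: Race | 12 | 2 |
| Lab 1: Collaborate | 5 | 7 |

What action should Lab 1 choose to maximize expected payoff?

E[Race] = 0.2·(2) + 0.2·(12) + 0.6·(12) = 10
E[Collaborate] = 0.2·(7) + 0.2·(5) + 0.6·(5) = 5.4
Best response: Race (10 is the largest).

Race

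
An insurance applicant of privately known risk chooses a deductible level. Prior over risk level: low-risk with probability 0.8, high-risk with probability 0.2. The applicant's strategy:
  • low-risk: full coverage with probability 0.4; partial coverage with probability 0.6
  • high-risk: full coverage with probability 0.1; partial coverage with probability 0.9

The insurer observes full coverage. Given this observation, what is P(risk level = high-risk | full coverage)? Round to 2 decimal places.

P(full coverage) = 0.8·0.4 + 0.2·0.1 = 0.34
P(high-risk | full coverage) = (0.2·0.1) / 0.34 = 0.02 / 0.34 = 0.0588235

0.06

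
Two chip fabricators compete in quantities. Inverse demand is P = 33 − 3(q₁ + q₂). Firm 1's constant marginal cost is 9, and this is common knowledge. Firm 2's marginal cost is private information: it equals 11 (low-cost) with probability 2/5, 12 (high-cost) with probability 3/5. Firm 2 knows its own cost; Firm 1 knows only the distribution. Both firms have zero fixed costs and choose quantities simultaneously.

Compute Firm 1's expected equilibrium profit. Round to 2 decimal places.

26.21

Each type of Firm 2 best-responds to q₁; Firm 1 best-responds to the expected q₂ over Firm 2's types.
Firm 2 with cost c maximizes (33 − 3(q₁+q₂) − c)·q₂, giving q₂(c) = (33 − c − 3q₁)/6.
E[c₂] = 2/5·11 + 3/5·12 = 11.6
Firm 1's FOC against E[q₂] yields q₁ = (33 − 2·9 + E[c₂])/9 = (33 − 18 + 11.6)/9 = 2.95556.
E[P] = 33 − 3·(q₁ + E[q₂]) = 17.8667; Firm 1's expected profit = (E[P] − 9)·q₁ = (17.8667 − 9)·2.95556 = 26.2059.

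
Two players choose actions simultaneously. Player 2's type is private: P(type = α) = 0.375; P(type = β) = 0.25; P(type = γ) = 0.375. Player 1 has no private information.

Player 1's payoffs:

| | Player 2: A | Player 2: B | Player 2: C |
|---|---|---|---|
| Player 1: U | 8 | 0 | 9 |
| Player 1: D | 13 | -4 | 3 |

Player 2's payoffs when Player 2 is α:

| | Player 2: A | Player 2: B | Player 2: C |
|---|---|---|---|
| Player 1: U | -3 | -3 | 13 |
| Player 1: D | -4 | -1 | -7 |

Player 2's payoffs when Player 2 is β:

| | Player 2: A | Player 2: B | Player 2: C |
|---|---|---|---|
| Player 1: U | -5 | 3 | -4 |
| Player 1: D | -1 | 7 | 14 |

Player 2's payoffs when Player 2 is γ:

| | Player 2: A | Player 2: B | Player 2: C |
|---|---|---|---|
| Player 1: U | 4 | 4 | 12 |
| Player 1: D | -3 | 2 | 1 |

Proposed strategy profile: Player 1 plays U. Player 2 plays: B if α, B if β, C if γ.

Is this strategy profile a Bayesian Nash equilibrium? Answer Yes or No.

No

A profile is a BNE iff every type of every player is best-responding given beliefs about the other side.
Player 1 plays U: E[U] = 0.375·(0) + 0.25·(0) + 0.375·(9) = 3.375; E[D] = -1.375. Best-responding. ✓
Player 2 (type α), facing U: A gives -3, B gives -3, C gives 13. Proposed B is not best — profitable deviation exists. ✗
Player 2 (type β), facing U: A gives -5, B gives 3, C gives -4. Proposed B is best. ✓
Player 2 (type γ), facing U: A gives 4, B gives 4, C gives 12. Proposed C is best. ✓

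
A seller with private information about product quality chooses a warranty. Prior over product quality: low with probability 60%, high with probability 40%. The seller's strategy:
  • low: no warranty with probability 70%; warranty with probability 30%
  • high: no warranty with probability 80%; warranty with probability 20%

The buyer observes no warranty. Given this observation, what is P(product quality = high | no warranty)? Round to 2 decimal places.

P(no warranty) = 0.6·0.7 + 0.4·0.8 = 0.74
P(high | no warranty) = (0.4·0.8) / 0.74 = 0.32 / 0.74 = 0.432432

0.43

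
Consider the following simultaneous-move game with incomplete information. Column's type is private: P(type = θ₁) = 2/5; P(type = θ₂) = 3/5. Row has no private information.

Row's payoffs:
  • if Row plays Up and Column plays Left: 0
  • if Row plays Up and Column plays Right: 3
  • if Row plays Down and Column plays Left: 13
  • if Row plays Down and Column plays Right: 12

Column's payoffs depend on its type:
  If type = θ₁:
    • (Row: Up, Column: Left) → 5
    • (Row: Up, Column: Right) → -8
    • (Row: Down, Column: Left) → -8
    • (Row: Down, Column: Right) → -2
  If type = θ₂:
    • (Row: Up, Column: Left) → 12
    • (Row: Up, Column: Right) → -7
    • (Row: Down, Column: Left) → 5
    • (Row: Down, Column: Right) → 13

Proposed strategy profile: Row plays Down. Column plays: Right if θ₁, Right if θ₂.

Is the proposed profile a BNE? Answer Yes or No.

Yes

A profile is a BNE iff every type of every player is best-responding given beliefs about the other side.
Row plays Down: E[Down] = 2/5·(12) + 3/5·(12) = 12; E[Up] = 3. Best-responding. ✓
Column (type θ₁), facing Down: Left gives -8, Right gives -2. Proposed Right is best. ✓
Column (type θ₂), facing Down: Left gives 5, Right gives 13. Proposed Right is best. ✓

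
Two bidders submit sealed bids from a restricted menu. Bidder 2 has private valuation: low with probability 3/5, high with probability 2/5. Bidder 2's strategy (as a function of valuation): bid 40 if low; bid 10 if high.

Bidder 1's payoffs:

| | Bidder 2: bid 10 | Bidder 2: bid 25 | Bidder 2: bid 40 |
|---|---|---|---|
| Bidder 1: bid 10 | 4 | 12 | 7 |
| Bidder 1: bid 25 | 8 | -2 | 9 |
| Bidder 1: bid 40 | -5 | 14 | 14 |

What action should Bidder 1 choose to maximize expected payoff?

bid 25

Compute Bidder 1's expected payoff for each action, taking the expectation over Bidder 2's type.
E[bid 10] = 3/5·(7) + 2/5·(4) = 29/5
E[bid 25] = 3/5·(9) + 2/5·(8) = 43/5
E[bid 40] = 3/5·(14) + 2/5·(-5) = 32/5
Best response: bid 25 (43/5 is the largest).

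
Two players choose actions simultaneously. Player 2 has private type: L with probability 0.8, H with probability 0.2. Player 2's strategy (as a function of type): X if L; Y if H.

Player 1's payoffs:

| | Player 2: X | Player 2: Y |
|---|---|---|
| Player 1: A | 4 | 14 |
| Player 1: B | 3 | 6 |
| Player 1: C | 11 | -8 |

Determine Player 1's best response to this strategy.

E[A] = 0.8·(4) + 0.2·(14) = 6
E[B] = 0.8·(3) + 0.2·(6) = 3.6
E[C] = 0.8·(11) + 0.2·(-8) = 7.2
Best response: C (7.2 is the largest).

C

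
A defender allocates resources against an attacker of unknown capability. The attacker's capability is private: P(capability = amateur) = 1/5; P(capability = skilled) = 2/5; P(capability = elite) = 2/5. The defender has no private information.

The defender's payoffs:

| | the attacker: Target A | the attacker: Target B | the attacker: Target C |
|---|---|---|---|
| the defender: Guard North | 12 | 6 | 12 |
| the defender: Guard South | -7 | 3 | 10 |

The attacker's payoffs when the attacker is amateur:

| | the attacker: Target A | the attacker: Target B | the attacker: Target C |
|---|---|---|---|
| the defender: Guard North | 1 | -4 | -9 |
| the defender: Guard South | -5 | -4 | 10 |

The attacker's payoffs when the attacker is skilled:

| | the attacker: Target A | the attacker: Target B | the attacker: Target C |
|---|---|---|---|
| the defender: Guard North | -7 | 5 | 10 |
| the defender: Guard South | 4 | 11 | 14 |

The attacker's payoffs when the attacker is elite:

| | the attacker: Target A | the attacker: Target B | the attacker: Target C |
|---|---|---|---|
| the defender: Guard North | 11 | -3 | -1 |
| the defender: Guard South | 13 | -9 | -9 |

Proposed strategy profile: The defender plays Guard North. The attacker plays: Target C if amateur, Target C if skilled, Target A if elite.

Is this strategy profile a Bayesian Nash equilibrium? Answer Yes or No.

No

The defender plays Guard North: E[Guard North] = 1/5·(12) + 2/5·(12) + 2/5·(12) = 12; E[Guard South] = 16/5. Best-responding. ✓
The attacker (capability amateur), facing Guard North: Target A gives 1, Target B gives -4, Target C gives -9. Proposed Target C is not best — profitable deviation exists. ✗
The attacker (capability skilled), facing Guard North: Target A gives -7, Target B gives 5, Target C gives 10. Proposed Target C is best. ✓
The attacker (capability elite), facing Guard North: Target A gives 11, Target B gives -3, Target C gives -1. Proposed Target A is best. ✓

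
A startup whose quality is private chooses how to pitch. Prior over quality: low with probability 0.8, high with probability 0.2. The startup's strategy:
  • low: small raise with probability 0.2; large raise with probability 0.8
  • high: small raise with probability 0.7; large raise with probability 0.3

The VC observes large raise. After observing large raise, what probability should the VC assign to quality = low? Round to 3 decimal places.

0.914

Apply Bayes' rule using the sender's strategy as the likelihood.
P(large raise) = 0.8·0.8 + 0.2·0.3 = 0.7
P(low | large raise) = (0.8·0.8) / 0.7 = 0.64 / 0.7 = 0.914286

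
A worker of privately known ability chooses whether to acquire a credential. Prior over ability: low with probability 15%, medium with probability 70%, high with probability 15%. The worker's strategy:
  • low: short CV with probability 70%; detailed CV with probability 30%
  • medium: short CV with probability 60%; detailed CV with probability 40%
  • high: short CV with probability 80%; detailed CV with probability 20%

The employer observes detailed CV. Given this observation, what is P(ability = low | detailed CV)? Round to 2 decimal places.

P(detailed CV) = 0.15·0.3 + 0.7·0.4 + 0.15·0.2 = 0.355
P(low | detailed CV) = (0.15·0.3) / 0.355 = 0.045 / 0.355 = 0.126761

0.13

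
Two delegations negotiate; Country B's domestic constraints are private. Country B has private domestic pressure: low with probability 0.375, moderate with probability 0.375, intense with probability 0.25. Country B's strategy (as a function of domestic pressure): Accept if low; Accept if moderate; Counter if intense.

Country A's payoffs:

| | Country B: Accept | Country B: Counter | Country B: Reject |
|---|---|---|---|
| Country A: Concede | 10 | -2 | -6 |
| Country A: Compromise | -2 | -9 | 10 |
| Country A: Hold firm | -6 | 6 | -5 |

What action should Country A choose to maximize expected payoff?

Concede

E[Concede] = 0.375·(10) + 0.375·(10) + 0.25·(-2) = 7
E[Compromise] = 0.375·(-2) + 0.375·(-2) + 0.25·(-9) = -3.75
E[Hold firm] = 0.375·(-6) + 0.375·(-6) + 0.25·(6) = -3
Best response: Concede (7 is the largest).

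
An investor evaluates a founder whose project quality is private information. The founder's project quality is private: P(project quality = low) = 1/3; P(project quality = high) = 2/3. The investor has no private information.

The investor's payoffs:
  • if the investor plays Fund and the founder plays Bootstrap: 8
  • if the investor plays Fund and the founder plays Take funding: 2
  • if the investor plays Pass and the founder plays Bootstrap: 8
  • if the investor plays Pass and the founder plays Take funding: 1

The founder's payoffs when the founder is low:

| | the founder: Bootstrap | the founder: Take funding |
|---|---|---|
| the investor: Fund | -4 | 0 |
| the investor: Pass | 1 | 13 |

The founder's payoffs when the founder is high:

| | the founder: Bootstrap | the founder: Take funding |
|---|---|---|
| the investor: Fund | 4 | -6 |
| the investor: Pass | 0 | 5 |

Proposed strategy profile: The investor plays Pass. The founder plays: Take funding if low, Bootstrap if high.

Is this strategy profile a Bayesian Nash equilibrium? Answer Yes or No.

No

The investor plays Pass: E[Pass] = 1/3·(1) + 2/3·(8) = 17/3; E[Fund] = 6. Not best-responding. ✗
The founder (project quality low), facing Pass: Bootstrap gives 1, Take funding gives 13. Proposed Take funding is best. ✓
The founder (project quality high), facing Pass: Bootstrap gives 0, Take funding gives 5. Proposed Bootstrap is not best — profitable deviation exists. ✗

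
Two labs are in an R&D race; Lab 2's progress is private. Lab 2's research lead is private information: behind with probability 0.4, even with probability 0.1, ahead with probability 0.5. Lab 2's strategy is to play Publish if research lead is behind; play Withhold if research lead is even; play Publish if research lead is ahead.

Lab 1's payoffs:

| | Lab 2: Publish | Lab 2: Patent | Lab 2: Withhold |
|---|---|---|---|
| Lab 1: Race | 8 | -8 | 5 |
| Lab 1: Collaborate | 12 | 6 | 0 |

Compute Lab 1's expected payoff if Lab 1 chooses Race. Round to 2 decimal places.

E[Race] = 0.4·8 + 0.1·5 + 0.5·8 = 3.2 + 0.5 + 4 = 7.7

7.70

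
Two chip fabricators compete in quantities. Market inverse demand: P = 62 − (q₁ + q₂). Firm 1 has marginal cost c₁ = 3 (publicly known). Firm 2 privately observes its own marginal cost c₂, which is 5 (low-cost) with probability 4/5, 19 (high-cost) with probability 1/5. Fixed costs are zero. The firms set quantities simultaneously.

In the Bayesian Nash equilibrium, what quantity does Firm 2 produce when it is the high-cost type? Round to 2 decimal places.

10.87

Type-c best response for Firm 2: q₂(c) = (62 − c)/2 − q₁/2.
Firm 1 maximizes expected profit; its first-order condition is 62 − 2q₁ − E[q₂] − 3 = 0.
Substituting E[q₂] and solving: E[c₂] = 7.8, so q₁ = (62 − 2·3 + 7.8)/3 = 21.2667.
q₂(high-cost) = (62 − 19 − 21.2667)/2 = 10.8667.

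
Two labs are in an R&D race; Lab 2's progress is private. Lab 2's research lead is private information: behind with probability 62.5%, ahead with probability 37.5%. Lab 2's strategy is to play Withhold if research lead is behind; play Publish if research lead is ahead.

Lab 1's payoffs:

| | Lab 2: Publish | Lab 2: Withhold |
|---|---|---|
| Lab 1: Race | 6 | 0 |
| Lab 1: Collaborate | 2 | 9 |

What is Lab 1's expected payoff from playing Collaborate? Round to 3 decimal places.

E[Collaborate] = 0.625·9 + 0.375·2 = 5.625 + 0.75 = 6.375

6.375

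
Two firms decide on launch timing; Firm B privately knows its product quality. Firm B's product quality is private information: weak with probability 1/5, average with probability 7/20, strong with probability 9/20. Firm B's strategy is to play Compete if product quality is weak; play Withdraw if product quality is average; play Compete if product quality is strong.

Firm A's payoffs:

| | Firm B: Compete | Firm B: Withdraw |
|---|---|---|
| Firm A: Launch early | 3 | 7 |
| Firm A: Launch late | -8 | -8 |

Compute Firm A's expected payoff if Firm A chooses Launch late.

-8

E[Launch late] = 1/5·(-8) + 7/20·(-8) + 9/20·(-8) = (-8/5) + (-14/5) + (-18/5) = -8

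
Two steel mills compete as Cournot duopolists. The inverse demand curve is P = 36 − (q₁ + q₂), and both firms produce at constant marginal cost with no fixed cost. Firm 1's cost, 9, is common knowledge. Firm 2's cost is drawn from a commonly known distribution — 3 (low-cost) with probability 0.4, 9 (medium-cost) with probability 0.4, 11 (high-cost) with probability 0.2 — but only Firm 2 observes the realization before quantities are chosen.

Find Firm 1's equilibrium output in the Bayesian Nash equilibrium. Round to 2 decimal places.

Each type of Firm 2 best-responds to q₁; Firm 1 best-responds to the expected q₂ over Firm 2's types.
Firm 2 with cost c maximizes (36 − (q₁+q₂) − c)·q₂, giving q₂(c) = (36 − c − q₁)/2.
E[c₂] = 0.4·3 + 0.4·9 + 0.2·11 = 7
Firm 1's FOC against E[q₂] yields q₁ = (36 − 2·9 + E[c₂])/3 = (36 − 18 + 7)/3 = 8.33333.

8.33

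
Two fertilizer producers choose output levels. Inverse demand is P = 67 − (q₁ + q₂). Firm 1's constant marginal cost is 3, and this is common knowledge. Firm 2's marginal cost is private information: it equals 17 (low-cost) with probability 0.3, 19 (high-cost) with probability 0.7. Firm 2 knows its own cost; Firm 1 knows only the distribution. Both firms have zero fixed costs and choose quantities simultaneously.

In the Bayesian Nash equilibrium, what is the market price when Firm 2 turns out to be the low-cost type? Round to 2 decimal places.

Firm 2 with cost c maximizes (67 − (q₁+q₂) − c)·q₂, giving q₂(c) = (67 − c − q₁)/2.
E[c₂] = 0.3·17 + 0.7·19 = 18.4
Firm 1's FOC against E[q₂] yields q₁ = (67 − 2·3 + E[c₂])/3 = (67 − 6 + 18.4)/3 = 26.4667.
q₂(low-cost) = 11.7667, so P = 67 − (26.4667 + 11.7667) = 28.7667.

28.77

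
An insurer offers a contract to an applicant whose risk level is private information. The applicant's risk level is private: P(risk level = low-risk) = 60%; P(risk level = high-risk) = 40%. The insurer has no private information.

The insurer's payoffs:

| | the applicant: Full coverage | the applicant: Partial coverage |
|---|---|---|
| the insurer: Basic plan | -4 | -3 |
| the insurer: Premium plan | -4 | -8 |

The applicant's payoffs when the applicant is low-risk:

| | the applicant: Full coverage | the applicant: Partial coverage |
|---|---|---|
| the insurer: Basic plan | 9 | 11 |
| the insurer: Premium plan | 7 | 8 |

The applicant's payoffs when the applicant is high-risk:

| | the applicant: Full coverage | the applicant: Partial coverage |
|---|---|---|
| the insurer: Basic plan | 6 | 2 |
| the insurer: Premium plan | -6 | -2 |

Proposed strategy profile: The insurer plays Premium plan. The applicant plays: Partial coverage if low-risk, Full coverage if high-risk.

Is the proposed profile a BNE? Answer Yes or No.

No

The insurer plays Premium plan: E[Premium plan] = 0.6·(-8) + 0.4·(-4) = -6.4; E[Basic plan] = -3.4. Not best-responding. ✗
The applicant (risk level low-risk), facing Premium plan: Full coverage gives 7, Partial coverage gives 8. Proposed Partial coverage is best. ✓
The applicant (risk level high-risk), facing Premium plan: Full coverage gives -6, Partial coverage gives -2. Proposed Full coverage is not best — profitable deviation exists. ✗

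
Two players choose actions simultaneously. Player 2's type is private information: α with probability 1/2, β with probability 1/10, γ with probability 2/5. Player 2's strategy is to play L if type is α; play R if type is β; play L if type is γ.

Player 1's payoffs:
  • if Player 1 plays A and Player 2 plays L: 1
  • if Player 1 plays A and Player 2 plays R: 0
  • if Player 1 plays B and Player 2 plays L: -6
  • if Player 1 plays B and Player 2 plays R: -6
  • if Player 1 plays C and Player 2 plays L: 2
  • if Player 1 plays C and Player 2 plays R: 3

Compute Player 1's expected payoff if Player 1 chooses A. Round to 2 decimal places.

0.90

E[A] = 1/2·1 + 1/10·0 + 2/5·1 = 1/2 + 0 + 2/5 = 9/10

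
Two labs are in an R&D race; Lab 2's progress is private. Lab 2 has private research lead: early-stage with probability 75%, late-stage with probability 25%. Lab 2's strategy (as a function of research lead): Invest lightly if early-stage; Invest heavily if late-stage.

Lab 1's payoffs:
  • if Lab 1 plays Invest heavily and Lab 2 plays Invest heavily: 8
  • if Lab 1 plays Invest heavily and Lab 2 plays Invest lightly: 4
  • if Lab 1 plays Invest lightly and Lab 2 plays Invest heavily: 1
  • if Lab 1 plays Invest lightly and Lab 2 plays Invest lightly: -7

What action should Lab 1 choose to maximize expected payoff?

Compute Lab 1's expected payoff for each action, taking the expectation over Lab 2's type.
E[Invest heavily] = 0.75·(4) + 0.25·(8) = 5
E[Invest lightly] = 0.75·(-7) + 0.25·(1) = -5
Best response: Invest heavily (5 is the largest).

Invest heavily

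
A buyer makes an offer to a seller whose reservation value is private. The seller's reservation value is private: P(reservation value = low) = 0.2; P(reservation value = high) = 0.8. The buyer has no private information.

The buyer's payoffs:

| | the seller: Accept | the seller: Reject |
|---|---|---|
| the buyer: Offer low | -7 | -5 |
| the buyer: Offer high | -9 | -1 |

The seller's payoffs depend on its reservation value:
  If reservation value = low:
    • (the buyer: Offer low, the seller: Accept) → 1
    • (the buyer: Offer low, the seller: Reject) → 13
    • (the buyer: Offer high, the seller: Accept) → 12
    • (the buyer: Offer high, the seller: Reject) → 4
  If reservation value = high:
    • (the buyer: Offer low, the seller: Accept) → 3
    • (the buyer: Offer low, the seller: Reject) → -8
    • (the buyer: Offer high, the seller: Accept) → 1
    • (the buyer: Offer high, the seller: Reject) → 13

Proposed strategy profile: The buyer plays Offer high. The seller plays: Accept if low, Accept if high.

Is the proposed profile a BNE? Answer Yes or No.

The buyer plays Offer high: E[Offer high] = 0.2·(-9) + 0.8·(-9) = -9; E[Offer low] = -7. Not best-responding. ✗
The seller (reservation value low), facing Offer high: Accept gives 12, Reject gives 4. Proposed Accept is best. ✓
The seller (reservation value high), facing Offer high: Accept gives 1, Reject gives 13. Proposed Accept is not best — profitable deviation exists. ✗

No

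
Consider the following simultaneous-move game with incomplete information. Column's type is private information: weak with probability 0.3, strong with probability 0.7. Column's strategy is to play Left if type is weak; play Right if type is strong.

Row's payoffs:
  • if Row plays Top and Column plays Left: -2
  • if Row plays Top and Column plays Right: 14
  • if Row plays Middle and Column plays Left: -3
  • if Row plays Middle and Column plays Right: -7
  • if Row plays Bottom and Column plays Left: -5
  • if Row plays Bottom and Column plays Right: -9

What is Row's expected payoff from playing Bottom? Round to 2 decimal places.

E[Bottom] = 0.3·(-5) + 0.7·(-9) = (-1.5) + (-6.3) = -7.8

-7.80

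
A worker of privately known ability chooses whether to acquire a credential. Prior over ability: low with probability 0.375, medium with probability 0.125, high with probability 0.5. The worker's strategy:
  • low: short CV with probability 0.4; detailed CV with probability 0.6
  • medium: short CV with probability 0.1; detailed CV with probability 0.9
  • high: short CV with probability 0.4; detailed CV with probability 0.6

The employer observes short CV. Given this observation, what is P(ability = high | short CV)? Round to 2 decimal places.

0.55

Apply Bayes' rule using the sender's strategy as the likelihood.
P(short CV) = 0.375·0.4 + 0.125·0.1 + 0.5·0.4 = 0.3625
P(high | short CV) = (0.5·0.4) / 0.3625 = 0.2 / 0.3625 = 0.551724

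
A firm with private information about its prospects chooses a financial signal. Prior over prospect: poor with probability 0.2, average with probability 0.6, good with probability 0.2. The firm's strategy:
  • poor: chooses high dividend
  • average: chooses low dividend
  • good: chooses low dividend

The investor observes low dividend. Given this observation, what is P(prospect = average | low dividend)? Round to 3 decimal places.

Apply Bayes' rule using the sender's strategy as the likelihood.
P(low dividend) = 0.2·0 + 0.6·1 + 0.2·1 = 0.8
P(average | low dividend) = (0.6·1) / 0.8 = 0.6 / 0.8 = 0.75

0.750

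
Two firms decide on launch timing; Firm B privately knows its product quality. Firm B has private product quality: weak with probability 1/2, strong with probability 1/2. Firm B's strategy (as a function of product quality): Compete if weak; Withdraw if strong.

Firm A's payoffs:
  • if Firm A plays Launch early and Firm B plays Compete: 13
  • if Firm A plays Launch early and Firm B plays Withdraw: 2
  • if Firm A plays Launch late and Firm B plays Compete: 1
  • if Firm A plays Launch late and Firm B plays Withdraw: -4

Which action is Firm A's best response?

E[Launch early] = 1/2·(13) + 1/2·(2) = 15/2
E[Launch late] = 1/2·(1) + 1/2·(-4) = -3/2
Best response: Launch early (15/2 is the largest).

Launch early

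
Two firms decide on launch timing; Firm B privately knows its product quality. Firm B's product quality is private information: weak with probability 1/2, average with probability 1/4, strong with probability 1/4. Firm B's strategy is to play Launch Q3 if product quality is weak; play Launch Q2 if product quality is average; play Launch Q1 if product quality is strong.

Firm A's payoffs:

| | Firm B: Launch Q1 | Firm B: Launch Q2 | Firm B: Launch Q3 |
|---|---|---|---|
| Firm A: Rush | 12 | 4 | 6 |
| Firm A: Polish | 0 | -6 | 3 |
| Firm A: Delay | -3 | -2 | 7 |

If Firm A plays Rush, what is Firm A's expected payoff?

E[Rush] = 1/2·6 + 1/4·4 + 1/4·12 = 3 + 1 + 3 = 7

7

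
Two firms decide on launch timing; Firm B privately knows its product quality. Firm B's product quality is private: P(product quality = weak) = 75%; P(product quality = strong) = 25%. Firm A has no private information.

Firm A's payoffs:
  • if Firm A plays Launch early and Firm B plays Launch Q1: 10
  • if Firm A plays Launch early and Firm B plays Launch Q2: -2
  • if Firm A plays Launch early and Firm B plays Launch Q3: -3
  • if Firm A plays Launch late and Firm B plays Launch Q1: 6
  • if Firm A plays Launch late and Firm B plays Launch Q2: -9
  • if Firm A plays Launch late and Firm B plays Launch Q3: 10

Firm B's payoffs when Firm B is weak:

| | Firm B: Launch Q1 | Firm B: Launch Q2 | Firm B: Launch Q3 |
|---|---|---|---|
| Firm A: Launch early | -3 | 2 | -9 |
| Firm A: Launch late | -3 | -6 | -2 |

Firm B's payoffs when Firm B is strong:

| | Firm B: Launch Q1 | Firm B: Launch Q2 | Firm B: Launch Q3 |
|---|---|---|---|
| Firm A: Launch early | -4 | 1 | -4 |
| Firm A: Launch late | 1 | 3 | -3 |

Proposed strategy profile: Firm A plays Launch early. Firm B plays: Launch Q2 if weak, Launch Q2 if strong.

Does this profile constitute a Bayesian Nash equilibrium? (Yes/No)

Yes

A profile is a BNE iff every type of every player is best-responding given beliefs about the other side.
Firm A plays Launch early: E[Launch early] = 0.75·(-2) + 0.25·(-2) = -2; E[Launch late] = -9. Best-responding. ✓
Firm B (product quality weak), facing Launch early: Launch Q1 gives -3, Launch Q2 gives 2, Launch Q3 gives -9. Proposed Launch Q2 is best. ✓
Firm B (product quality strong), facing Launch early: Launch Q1 gives -4, Launch Q2 gives 1, Launch Q3 gives -4. Proposed Launch Q2 is best. ✓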